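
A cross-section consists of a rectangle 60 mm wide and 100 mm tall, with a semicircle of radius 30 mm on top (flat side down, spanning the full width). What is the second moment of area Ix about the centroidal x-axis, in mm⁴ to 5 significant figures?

Decompose the section into non-overlapping parts with the origin at the bottom-left of its bounding rectangle.
Rectangular body: 60 × 100, A = 6 000 mm², y = 50 mm, Ī = 5 000 000 mm⁴.
Semicircular cap: semicircle r = 30, A = 1413.717 mm², y = 112.7324 mm, Ī = 88903.14 mm⁴.
Centroid: ȳ = ΣA·y / ΣA = 61.9624 mm.
Transfer each piece to the centroidal x-axis using Ī + A·d² with d = y − 61.9624:
  rectangular body: d = -11.9624 mm → contributes +5 858 594 mm⁴
  semicircular cap: d = 50.77 mm → contributes +3 732 889 mm⁴
Total I = 9 591 483 mm⁴.

Ix ≈ 9.5915 × 10⁶ mm⁴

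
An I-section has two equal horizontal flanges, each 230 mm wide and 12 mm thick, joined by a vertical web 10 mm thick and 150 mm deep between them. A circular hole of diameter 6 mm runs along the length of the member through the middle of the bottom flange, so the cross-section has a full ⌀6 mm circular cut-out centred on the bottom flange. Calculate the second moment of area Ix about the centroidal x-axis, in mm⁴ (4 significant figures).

Split into non-overlapping primitives; take the origin at the lower-left of the bounding box.
Bottom flange: 230 × 12, A = 2 760 mm², y = 6 mm, Ī = 33 120 mm⁴.
Web: 10 × 150, A = 1 500 mm², y = 87 mm, Ī = 2 812 500 mm⁴.
Top flange: 230 × 12, A = 2 760 mm², y = 168 mm, Ī = 33 120 mm⁴.
Hole (subtracted): ⌀6, A = 28.2743 mm², y = 6 mm, Ī = 63.6173 mm⁴.
Centroid: ȳ = ΣA·y / ΣA = 87.3276 mm.
Transfer each piece to the centroidal x-axis using Ī + A·d² with d = y − 87.3276:
  bottom flange: d = -81.3276 mm → contributes +18 288 235 mm⁴
  web: d = -0.327562 mm → contributes +2 812 661 mm⁴
  top flange: d = 80.6724 mm → contributes +17 995 317 mm⁴
  hole: d = -81.3276 mm → contributes −187 075 mm⁴
Total I = 38 909 138 mm⁴.

Ix ≈ 3.891 × 10⁷ mm⁴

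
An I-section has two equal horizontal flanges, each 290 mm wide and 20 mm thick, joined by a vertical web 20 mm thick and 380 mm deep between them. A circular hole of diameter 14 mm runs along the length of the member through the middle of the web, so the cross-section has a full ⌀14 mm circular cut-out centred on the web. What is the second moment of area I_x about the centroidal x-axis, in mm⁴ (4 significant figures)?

Break the section into simple shapes (no overlaps), measuring from the bottom-left corner of the bounding box.
Bottom flange: 290 × 20, A = 5 800 mm², y = 10 mm, Ī = 193 333 mm⁴.
Web: 20 × 380, A = 7 600 mm², y = 210 mm, Ī = 91 453 333 mm⁴.
Top flange: 290 × 20, A = 5 800 mm², y = 410 mm, Ī = 193 333 mm⁴.
Hole (subtracted): ⌀14, A = 153.938 mm², y = 210 mm, Ī = 1885.74 mm⁴.
By symmetry the centroid is at mid-height, ȳ = 210 mm.
Transfer each piece to the centroidal x-axis using Ī + A·d² with d = y − 210:
  bottom flange: d = -200 mm → contributes +232 193 333 mm⁴
  web: d = 0 mm → contributes +91 453 333 mm⁴
  top flange: d = 200 mm → contributes +232 193 333 mm⁴
  hole: d = 0 mm → contributes −1885.74 mm⁴
Total I = 555 838 114 mm⁴.

I_x ≈ 5.558 × 10⁸ mm⁴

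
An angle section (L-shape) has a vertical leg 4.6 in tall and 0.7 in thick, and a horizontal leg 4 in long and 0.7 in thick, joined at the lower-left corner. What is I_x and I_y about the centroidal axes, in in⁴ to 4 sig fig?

Decompose the section into non-overlapping parts with the origin at the bottom-left of its bounding rectangle.
Vertical leg: 0.7 × 4.6, A = 3.22 in², y = 2.3 in, Ī = 5.67793 in⁴.
Horizontal leg (remainder): 3.3 × 0.7, A = 2.31 in², y = 0.35 in, Ī = 0.094325 in⁴.
Centroid: ȳ = ΣA·y / ΣA = 1.48544 in.
Transfer each piece to the centroidal x-axis using Ī + A·d² with d = y − 1.48544:
  vertical leg: d = 0.814557 in → contributes +7.81441 in⁴
  horizontal leg (remainder): d = -1.13544 in → contributes +3.07245 in⁴
Total I = 10.8869 in⁴.
For the y-axis: x̄ = 1.18544 in.
Repeating about the centroidal y-axis gives I_y = 7.60806 in⁴.

I_x ≈ 10.89 in⁴, I_y ≈ 7.608 in⁴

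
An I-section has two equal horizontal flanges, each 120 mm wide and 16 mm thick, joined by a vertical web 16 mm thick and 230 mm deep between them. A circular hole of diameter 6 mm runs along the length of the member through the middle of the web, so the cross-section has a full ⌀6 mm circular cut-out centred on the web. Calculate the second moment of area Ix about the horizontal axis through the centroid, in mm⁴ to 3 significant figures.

Ix ≈ 7.44 × 10⁷ mm⁴

Decompose the section into non-overlapping parts with the origin at the bottom-left of its bounding rectangle.
Bottom flange: 120 × 16, A = 1 920 mm², y = 8 mm, Ī = 40 960 mm⁴.
Web: 16 × 230, A = 3 680 mm², y = 131 mm, Ī = 16 222 667 mm⁴.
Top flange: 120 × 16, A = 1 920 mm², y = 254 mm, Ī = 40 960 mm⁴.
Hole (subtracted): ⌀6, A = 28.274 mm², y = 131 mm, Ī = 63.617 mm⁴.
By symmetry the centroid is at mid-height, ȳ = 131 mm.
Transfer each piece to the horizontal axis through the centroid using Ī + A·d² with d = y − 131:
  bottom flange: d = -123 mm → contributes +29 088 640 mm⁴
  web: d = 0 mm → contributes +16 222 667 mm⁴
  top flange: d = 123 mm → contributes +29 088 640 mm⁴
  hole: d = 0 mm → contributes −63.617 mm⁴
Total I = 74 399 883 mm⁴.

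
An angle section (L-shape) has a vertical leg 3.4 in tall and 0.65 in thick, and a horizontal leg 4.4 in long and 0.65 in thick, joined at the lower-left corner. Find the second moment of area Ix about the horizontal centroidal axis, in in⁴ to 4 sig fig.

Treat the section as a set of non-overlapping primitives; coordinates are from the bounding-box lower-left.
Vertical leg: 0.65 × 3.4, A = 2.21 in², y = 1.7 in, Ī = 2.12897 in⁴.
Horizontal leg (remainder): 3.75 × 0.65, A = 2.4375 in², y = 0.325 in, Ī = 0.0858203 in⁴.
Centroid: ȳ = ΣA·y / ΣA = 0.978846 in.
Transfer each piece to the horizontal centroidal axis using Ī + A·d² with d = y − 0.978846:
  vertical leg: d = 0.721154 in → contributes +3.27831 in⁴
  horizontal leg (remainder): d = -0.653846 in → contributes +1.12789 in⁴
Total I = 4.40619 in⁴.

Ix ≈ 4.406 in⁴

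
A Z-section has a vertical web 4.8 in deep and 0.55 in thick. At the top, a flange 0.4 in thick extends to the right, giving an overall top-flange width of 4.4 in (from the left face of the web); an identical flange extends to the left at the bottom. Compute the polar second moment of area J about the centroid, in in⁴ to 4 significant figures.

J ≈ 38.80 in⁴

Treat the section as a set of non-overlapping primitives; coordinates are from the bounding-box lower-left.
Web: 0.55 × 4.8, A = 2.64 in², y = 2.4 in, Ī = 5.0688 in⁴.
Top flange (beyond web): 3.85 × 0.4, A = 1.54 in², y = 4.6 in, Ī = 0.0205333 in⁴.
Bottom flange (beyond web): 3.85 × 0.4, A = 1.54 in², y = 0.2 in, Ī = 0.0205333 in⁴.
Centroid: ȳ = ΣA·y / ΣA = 2.4 in.
Transfer each piece to the centroidal x-axis using Ī + A·d² with d = y − 2.4:
  web: d = 0 in → contributes +5.0688 in⁴
  top flange (beyond web): d = 2.2 in → contributes +7.47413 in⁴
  bottom flange (beyond web): d = -2.2 in → contributes +7.47413 in⁴
Total I = 20.0171 in⁴.
For the y-axis: x̄ = 4.125 in.
Repeating about the centroidal y-axis gives I_y = 18.7782 in⁴.
Polar second moment: J = I_x + I_y = 38.7953 in⁴.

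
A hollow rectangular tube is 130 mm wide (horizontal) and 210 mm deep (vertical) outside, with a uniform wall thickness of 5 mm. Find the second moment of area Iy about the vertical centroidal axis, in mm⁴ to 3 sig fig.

Iy ≈ 9.65 × 10⁶ mm⁴

Decompose the section into non-overlapping parts with the origin at the bottom-left of its bounding rectangle.
Outer rectangle: 130 × 210, A = 27 300 mm², x = 65 mm, Ī = 38 447 500 mm⁴.
Inner void (subtracted): 120 × 200, A = 24 000 mm², x = 65 mm, Ī = 28 800 000 mm⁴.
By symmetry the centroid is at mid-width, x̄ = 65 mm.
All pieces are centred on the vertical centroidal axis, so I = ΣĪ (holes subtracted) = 9 647 500 mm⁴.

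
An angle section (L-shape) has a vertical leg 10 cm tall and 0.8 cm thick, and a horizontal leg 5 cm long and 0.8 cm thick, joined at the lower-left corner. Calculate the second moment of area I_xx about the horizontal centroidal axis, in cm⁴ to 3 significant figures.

Treat the section as a set of non-overlapping primitives; coordinates are from the bounding-box lower-left.
Vertical leg: 0.8 × 10, A = 8 cm², y = 5 cm, Ī = 66.667 cm⁴.
Horizontal leg (remainder): 4.2 × 0.8, A = 3.36 cm², y = 0.4 cm, Ī = 0.1792 cm⁴.
Centroid: ȳ = ΣA·y / ΣA = 3.6394 cm.
Transfer each piece to the horizontal centroidal axis using Ī + A·d² with d = y − 3.6394:
  vertical leg: d = 1.3606 cm → contributes +81.476 cm⁴
  horizontal leg (remainder): d = -3.2394 cm → contributes +35.439 cm⁴
Total I = 116.91 cm⁴.

I_xx ≈ 117 cm⁴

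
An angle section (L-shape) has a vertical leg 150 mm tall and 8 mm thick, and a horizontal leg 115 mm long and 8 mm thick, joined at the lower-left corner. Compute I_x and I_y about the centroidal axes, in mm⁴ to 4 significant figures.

I_x ≈ 4.773 × 10⁶ mm⁴, I_y ≈ 2.475 × 10⁶ mm⁴

Decompose the section into non-overlapping parts with the origin at the bottom-left of its bounding rectangle.
Vertical leg: 8 × 150, A = 1 200 mm², y = 75 mm, Ī = 2 250 000 mm⁴.
Horizontal leg (remainder): 107 × 8, A = 856 mm², y = 4 mm, Ī = 4565.33 mm⁴.
Centroid: ȳ = ΣA·y / ΣA = 45.4397 mm.
Transfer each piece to the centroidal x-axis using Ī + A·d² with d = y − 45.4397:
  vertical leg: d = 29.5603 mm → contributes +3 298 574 mm⁴
  horizontal leg (remainder): d = -41.4397 mm → contributes +1 474 529 mm⁴
Total I = 4 773 104 mm⁴.
For the y-axis: x̄ = 27.9397 mm.
Repeating about the centroidal y-axis gives I_y = 2 474 934 mm⁴.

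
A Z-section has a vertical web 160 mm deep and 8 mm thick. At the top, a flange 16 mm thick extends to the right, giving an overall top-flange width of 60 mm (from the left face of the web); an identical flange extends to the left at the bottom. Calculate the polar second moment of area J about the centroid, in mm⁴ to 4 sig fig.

J ≈ 1.327 × 10⁷ mm⁴

Decompose the section into non-overlapping parts with the origin at the bottom-left of its bounding rectangle.
Web: 8 × 160, A = 1 280 mm², y = 80 mm, Ī = 2 730 667 mm⁴.
Top flange (beyond web): 52 × 16, A = 832 mm², y = 152 mm, Ī = 17749.3 mm⁴.
Bottom flange (beyond web): 52 × 16, A = 832 mm², y = 8 mm, Ī = 17749.3 mm⁴.
Centroid: ȳ = ΣA·y / ΣA = 80 mm.
Transfer each piece to the centroidal x-axis using Ī + A·d² with d = y − 80:
  web: d = 0 mm → contributes +2 730 667 mm⁴
  top flange (beyond web): d = 72 mm → contributes +4 330 837 mm⁴
  bottom flange (beyond web): d = -72 mm → contributes +4 330 837 mm⁴
Total I = 11 392 341 mm⁴.
For the y-axis: x̄ = 56 mm.
Repeating about the centroidal y-axis gives I_y = 1 879 381 mm⁴.
Polar second moment: J = I_x + I_y = 13 271 723 mm⁴.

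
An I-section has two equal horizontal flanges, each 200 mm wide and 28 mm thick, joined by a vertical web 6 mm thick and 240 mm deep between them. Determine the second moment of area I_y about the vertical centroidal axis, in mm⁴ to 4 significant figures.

Break the section into simple shapes (no overlaps), measuring from the bottom-left corner of the bounding box.
Bottom flange: 200 × 28, A = 5 600 mm², x = 100 mm, Ī = 18 666 667 mm⁴.
Web: 6 × 240, A = 1 440 mm², x = 100 mm, Ī = 4 320 mm⁴.
Top flange: 200 × 28, A = 5 600 mm², x = 100 mm, Ī = 18 666 667 mm⁴.
By symmetry the centroid is at mid-width, x̄ = 100 mm.
All pieces are centred on the vertical centroidal axis, so I = ΣĪ = 37 337 653 mm⁴.

I_y ≈ 3.734 × 10⁷ mm⁴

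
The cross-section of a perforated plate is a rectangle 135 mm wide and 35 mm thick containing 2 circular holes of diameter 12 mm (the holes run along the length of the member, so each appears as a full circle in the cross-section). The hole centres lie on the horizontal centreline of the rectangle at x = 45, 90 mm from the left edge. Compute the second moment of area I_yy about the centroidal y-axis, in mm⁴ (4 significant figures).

I_yy ≈ 7.060 × 10⁶ mm⁴

Break the section into simple shapes (no overlaps), measuring from the bottom-left corner of the bounding box.
Plate: 135 × 35, A = 4 725 mm², x = 67.5 mm, Ī = 7 176 094 mm⁴.
Hole 1 (subtracted): ⌀12, A = 113.097 mm², x = 45 mm, Ī = 1017.88 mm⁴.
Hole 2 (subtracted): ⌀12, A = 113.097 mm², x = 90 mm, Ī = 1017.88 mm⁴.
By symmetry the centroid is at mid-width, x̄ = 67.5 mm.
Transfer each piece to the centroidal y-axis using Ī + A·d² with d = x − 67.5:
  plate: d = 0 mm → contributes +7 176 094 mm⁴
  hole 1: d = -22.5 mm → contributes −58273.4 mm⁴
  hole 2: d = 22.5 mm → contributes −58273.4 mm⁴
Total I = 7 059 547 mm⁴.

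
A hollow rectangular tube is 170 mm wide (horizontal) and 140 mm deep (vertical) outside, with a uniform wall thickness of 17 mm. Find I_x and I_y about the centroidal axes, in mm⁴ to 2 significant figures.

Break the section into simple shapes (no overlaps), measuring from the bottom-left corner of the bounding box.
Outer rectangle: 170 × 140, A = 23 800 mm², y = 70 mm, Ī = 38 873 333 mm⁴.
Inner void (subtracted): 136 × 106, A = 14 416 mm², y = 70 mm, Ī = 13 498 181 mm⁴.
By symmetry the centroid is at mid-height, ȳ = 70 mm.
All pieces are centred on the centroidal x-axis, so I = ΣĪ (holes subtracted) = 25 375 152 mm⁴.
Repeating about the centroidal y-axis gives I_y = 35 098 472 mm⁴.

I_x ≈ 2.5 × 10⁷ mm⁴, I_y ≈ 3.5 × 10⁷ mm⁴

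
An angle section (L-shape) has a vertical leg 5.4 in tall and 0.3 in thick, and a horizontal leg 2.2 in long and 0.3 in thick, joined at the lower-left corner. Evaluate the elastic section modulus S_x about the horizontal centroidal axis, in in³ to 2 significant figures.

Treat the section as a set of non-overlapping primitives; coordinates are from the bounding-box lower-left.
Vertical leg: 0.3 × 5.4, A = 1.62 in², y = 2.7 in, Ī = 3.937 in⁴.
Horizontal leg (remainder): 1.9 × 0.3, A = 0.57 in², y = 0.15 in, Ī = 0.004275 in⁴.
Centroid: ȳ = ΣA·y / ΣA = 2.036 in.
Transfer each piece to the horizontal centroidal axis using Ī + A·d² with d = y − 2.036:
  vertical leg: d = 0.6637 in → contributes +4.65 in⁴
  horizontal leg (remainder): d = -1.886 in → contributes +2.032 in⁴
Total I = 6.683 in⁴.
Extreme fibre distance c = 3.364 in; S = I/c = 1.987 in³.

S_x ≈ 2.0 in³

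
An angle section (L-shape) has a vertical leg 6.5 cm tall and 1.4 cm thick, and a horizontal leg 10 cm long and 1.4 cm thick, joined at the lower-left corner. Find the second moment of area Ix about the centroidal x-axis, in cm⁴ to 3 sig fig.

Ix ≈ 67.7 cm⁴

Treat the section as a set of non-overlapping primitives; coordinates are from the bounding-box lower-left.
Vertical leg: 1.4 × 6.5, A = 9.1 cm², y = 3.25 cm, Ī = 32.04 cm⁴.
Horizontal leg (remainder): 8.6 × 1.4, A = 12.04 cm², y = 0.7 cm, Ī = 1.9665 cm⁴.
Centroid: ȳ = ΣA·y / ΣA = 1.7977 cm.
Transfer each piece to the centroidal x-axis using Ī + A·d² with d = y − 1.7977:
  vertical leg: d = 1.4523 cm → contributes +51.234 cm⁴
  horizontal leg (remainder): d = -1.0977 cm → contributes +16.474 cm⁴
Total I = 67.707 cm⁴.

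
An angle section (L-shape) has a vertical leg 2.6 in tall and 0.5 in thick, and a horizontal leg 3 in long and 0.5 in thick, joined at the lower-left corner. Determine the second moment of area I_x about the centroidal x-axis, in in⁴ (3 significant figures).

I_x ≈ 1.46 in⁴

Treat the section as a set of non-overlapping primitives; coordinates are from the bounding-box lower-left.
Vertical leg: 0.5 × 2.6, A = 1.3 in², y = 1.3 in, Ī = 0.73233 in⁴.
Horizontal leg (remainder): 2.5 × 0.5, A = 1.25 in², y = 0.25 in, Ī = 0.026042 in⁴.
Centroid: ȳ = ΣA·y / ΣA = 0.78529 in.
Transfer each piece to the centroidal x-axis using Ī + A·d² with d = y − 0.78529:
  vertical leg: d = 0.51471 in → contributes +1.0767 in⁴
  horizontal leg (remainder): d = -0.53529 in → contributes +0.38422 in⁴
Total I = 1.4609 in⁴.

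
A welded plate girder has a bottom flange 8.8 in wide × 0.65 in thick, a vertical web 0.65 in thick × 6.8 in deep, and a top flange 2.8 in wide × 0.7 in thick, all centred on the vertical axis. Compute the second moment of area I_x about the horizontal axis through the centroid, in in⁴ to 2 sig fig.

Decompose the section into non-overlapping parts with the origin at the bottom-left of its bounding rectangle.
Bottom plate: 8.8 × 0.65, A = 5.72 in², y = 0.325 in, Ī = 0.2014 in⁴.
Web plate: 0.65 × 6.8, A = 4.42 in², y = 4.05 in, Ī = 17.03 in⁴.
Top plate: 2.8 × 0.7, A = 1.96 in², y = 7.8 in, Ī = 0.08003 in⁴.
Centroid: ȳ = ΣA·y / ΣA = 2.897 in.
Transfer each piece to the horizontal axis through the centroid using Ī + A·d² with d = y − 2.897:
  bottom plate: d = -2.572 in → contributes +38.03 in⁴
  web plate: d = 1.153 in → contributes +22.91 in⁴
  top plate: d = 4.903 in → contributes +47.21 in⁴
Total I = 108.1 in⁴.

I_x ≈ 110 in⁴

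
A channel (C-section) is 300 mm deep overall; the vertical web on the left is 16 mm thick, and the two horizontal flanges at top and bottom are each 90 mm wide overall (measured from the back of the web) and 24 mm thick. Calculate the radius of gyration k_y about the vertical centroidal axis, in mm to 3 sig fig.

k_y ≈ 26.5 mm

Treat the section as a set of non-overlapping primitives; coordinates are from the bounding-box lower-left.
Web: 16 × 300, A = 4 800 mm², x = 8 mm, Ī = 102 400 mm⁴.
Top flange (beyond web): 74 × 24, A = 1 776 mm², x = 53 mm, Ī = 810 448 mm⁴.
Bottom flange (beyond web): 74 × 24, A = 1 776 mm², x = 53 mm, Ī = 810 448 mm⁴.
Centroid: x̄ = ΣA·x / ΣA = 27.138 mm.
Transfer each piece to the vertical centroidal axis using Ī + A·d² with d = x − 27.138:
  web: d = -19.138 mm → contributes +1 860 450 mm⁴
  top flange (beyond web): d = 25.862 mm → contributes +1 998 320 mm⁴
  bottom flange (beyond web): d = 25.862 mm → contributes +1 998 320 mm⁴
Total I = 5 857 089 mm⁴.
Radius of gyration: k = √(I/A) = √(5 857 089 / 8 352) = 26.482 mm.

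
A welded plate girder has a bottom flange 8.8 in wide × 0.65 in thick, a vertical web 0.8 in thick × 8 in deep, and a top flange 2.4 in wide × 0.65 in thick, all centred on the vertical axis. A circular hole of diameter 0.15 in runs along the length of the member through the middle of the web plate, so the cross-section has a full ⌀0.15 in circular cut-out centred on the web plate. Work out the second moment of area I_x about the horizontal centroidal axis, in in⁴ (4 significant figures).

Split into non-overlapping primitives; take the origin at the lower-left of the bounding box.
Bottom plate: 8.8 × 0.65, A = 5.72 in², y = 0.325 in, Ī = 0.201392 in⁴.
Web plate: 0.8 × 8, A = 6.4 in², y = 4.65 in, Ī = 34.1333 in⁴.
Top plate: 2.4 × 0.65, A = 1.56 in², y = 8.975 in, Ī = 0.054925 in⁴.
Hole (subtracted): ⌀0.15, A = 0.0176715 in², y = 4.65 in, Ī = 0.0000248505 in⁴.
Centroid: ȳ = ΣA·y / ΣA = 3.33309 in.
Transfer each piece to the horizontal centroidal axis using Ī + A·d² with d = y − 3.33309:
  bottom plate: d = -3.00809 in → contributes +51.9596 in⁴
  web plate: d = 1.31691 in → contributes +45.2325 in⁴
  top plate: d = 5.64191 in → contributes +49.7114 in⁴
  hole: d = 1.31691 in → contributes −0.0306714 in⁴
Total I = 146.873 in⁴.

I_x ≈ 146.9 in⁴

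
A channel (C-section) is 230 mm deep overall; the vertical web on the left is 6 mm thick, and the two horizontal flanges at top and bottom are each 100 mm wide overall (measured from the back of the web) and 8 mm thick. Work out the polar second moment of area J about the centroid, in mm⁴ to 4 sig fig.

Break the section into simple shapes (no overlaps), measuring from the bottom-left corner of the bounding box.
Web: 6 × 230, A = 1 380 mm², y = 115 mm, Ī = 6 083 500 mm⁴.
Top flange (beyond web): 94 × 8, A = 752 mm², y = 226 mm, Ī = 4010.67 mm⁴.
Bottom flange (beyond web): 94 × 8, A = 752 mm², y = 4 mm, Ī = 4010.67 mm⁴.
By symmetry the centroid is at mid-height, ȳ = 115 mm.
Transfer each piece to the centroidal x-axis using Ī + A·d² with d = y − 115:
  web: d = 0 mm → contributes +6 083 500 mm⁴
  top flange (beyond web): d = 111 mm → contributes +9 269 403 mm⁴
  bottom flange (beyond web): d = -111 mm → contributes +9 269 403 mm⁴
Total I = 24 622 305 mm⁴.
For the y-axis: x̄ = 29.0749 mm.
Repeating about the centroidal y-axis gives I_y = 2 910 753 mm⁴.
Polar second moment: J = I_x + I_y = 27 533 058 mm⁴.

J ≈ 2.753 × 10⁷ mm⁴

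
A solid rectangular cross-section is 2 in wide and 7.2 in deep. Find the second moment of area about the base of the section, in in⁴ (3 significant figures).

The section: 2 × 7.2, A = 14.4 in², y = 3.6 in, Ī = 62.208 in⁴.
Transfer it to the base of the section using Ī + A·d² with d = y − 0:
  the section: d = 3.6 in → contributes +248.83 in⁴
Total I = 248.83 in⁴.

I_base ≈ 249 in⁴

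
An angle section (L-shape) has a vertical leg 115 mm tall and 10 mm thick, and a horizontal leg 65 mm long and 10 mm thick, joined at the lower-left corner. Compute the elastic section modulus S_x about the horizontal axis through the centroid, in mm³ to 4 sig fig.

S_x ≈ 3.084 × 10⁴ mm³

Break the section into simple shapes (no overlaps), measuring from the bottom-left corner of the bounding box.
Vertical leg: 10 × 115, A = 1 150 mm², y = 57.5 mm, Ī = 1 267 396 mm⁴.
Horizontal leg (remainder): 55 × 10, A = 550 mm², y = 5 mm, Ī = 4583.33 mm⁴.
Centroid: ȳ = ΣA·y / ΣA = 40.5147 mm.
Transfer each piece to the horizontal axis through the centroid using Ī + A·d² with d = y − 40.5147:
  vertical leg: d = 16.9853 mm → contributes +1 599 171 mm⁴
  horizontal leg (remainder): d = -35.5147 mm → contributes +698 295 mm⁴
Total I = 2 297 466 mm⁴.
Extreme fibre distance c = 74.4853 mm; S = I/c = 30844.6 mm³.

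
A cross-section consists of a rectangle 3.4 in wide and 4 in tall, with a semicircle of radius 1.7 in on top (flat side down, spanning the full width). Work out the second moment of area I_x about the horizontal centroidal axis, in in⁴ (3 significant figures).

I_x ≈ 44.3 in⁴

Split into non-overlapping primitives; take the origin at the lower-left of the bounding box.
Rectangular body: 3.4 × 4, A = 13.6 in², y = 2 in, Ī = 18.133 in⁴.
Semicircular cap: semicircle r = 1.7, A = 4.5396 in², y = 4.7215 in, Ī = 0.9167 in⁴.
Centroid: ȳ = ΣA·y / ΣA = 2.6811 in.
Transfer each piece to the horizontal centroidal axis using Ī + A·d² with d = y − 2.6811:
  rectangular body: d = -0.68108 in → contributes +24.442 in⁴
  semicircular cap: d = 2.0404 in → contributes +19.817 in⁴
Total I = 44.258 in⁴.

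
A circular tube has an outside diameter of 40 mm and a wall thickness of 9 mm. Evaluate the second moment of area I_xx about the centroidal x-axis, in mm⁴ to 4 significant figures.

Split into non-overlapping primitives; take the origin at the lower-left of the bounding box.
Outer circle: ⌀40, A = 1256.64 mm², y = 20 mm, Ī = 125 664 mm⁴.
Bore (subtracted): ⌀22, A = 380.133 mm², y = 20 mm, Ī = 11 499 mm⁴.
By symmetry the centroid is at mid-height, ȳ = 20 mm.
All pieces are centred on the centroidal x-axis, so I = ΣĪ (holes subtracted) = 114 165 mm⁴.

I_xx ≈ 1.142 × 10⁵ mm⁴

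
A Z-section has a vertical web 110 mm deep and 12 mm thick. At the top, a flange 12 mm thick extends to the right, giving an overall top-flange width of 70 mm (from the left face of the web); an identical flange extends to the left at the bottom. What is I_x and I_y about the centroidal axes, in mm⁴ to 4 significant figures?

I_x ≈ 4.690 × 10⁶ mm⁴, I_y ≈ 2.111 × 10⁶ mm⁴

Decompose the section into non-overlapping parts with the origin at the bottom-left of its bounding rectangle.
Web: 12 × 110, A = 1 320 mm², y = 55 mm, Ī = 1 331 000 mm⁴.
Top flange (beyond web): 58 × 12, A = 696 mm², y = 104 mm, Ī = 8 352 mm⁴.
Bottom flange (beyond web): 58 × 12, A = 696 mm², y = 6 mm, Ī = 8 352 mm⁴.
Centroid: ȳ = ΣA·y / ΣA = 55 mm.
Transfer each piece to the centroidal x-axis using Ī + A·d² with d = y − 55:
  web: d = 0 mm → contributes +1 331 000 mm⁴
  top flange (beyond web): d = 49 mm → contributes +1 679 448 mm⁴
  bottom flange (beyond web): d = -49 mm → contributes +1 679 448 mm⁴
Total I = 4 689 896 mm⁴.
For the y-axis: x̄ = 64 mm.
Repeating about the centroidal y-axis gives I_y = 2 111 264 mm⁴.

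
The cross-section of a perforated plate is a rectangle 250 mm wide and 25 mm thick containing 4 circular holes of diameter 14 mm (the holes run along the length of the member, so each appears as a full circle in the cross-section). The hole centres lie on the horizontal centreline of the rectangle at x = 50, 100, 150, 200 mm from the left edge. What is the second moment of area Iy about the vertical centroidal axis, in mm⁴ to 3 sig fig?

Break the section into simple shapes (no overlaps), measuring from the bottom-left corner of the bounding box.
Plate: 250 × 25, A = 6 250 mm², x = 125 mm, Ī = 32 552 083 mm⁴.
Hole 1 (subtracted): ⌀14, A = 153.94 mm², x = 50 mm, Ī = 1885.7 mm⁴.
Hole 2 (subtracted): ⌀14, A = 153.94 mm², x = 100 mm, Ī = 1885.7 mm⁴.
Hole 3 (subtracted): ⌀14, A = 153.94 mm², x = 150 mm, Ī = 1885.7 mm⁴.
Hole 4 (subtracted): ⌀14, A = 153.94 mm², x = 200 mm, Ī = 1885.7 mm⁴.
By symmetry the centroid is at mid-width, x̄ = 125 mm.
Transfer each piece to the vertical centroidal axis using Ī + A·d² with d = x − 125:
  plate: d = 0 mm → contributes +32 552 083 mm⁴
  hole 1: d = -75 mm → contributes −867 787 mm⁴
  hole 2: d = -25 mm → contributes −98 097 mm⁴
  hole 3: d = 25 mm → contributes −98 097 mm⁴
  hole 4: d = 75 mm → contributes −867 787 mm⁴
Total I = 30 620 315 mm⁴.

Iy ≈ 3.06 × 10⁷ mm⁴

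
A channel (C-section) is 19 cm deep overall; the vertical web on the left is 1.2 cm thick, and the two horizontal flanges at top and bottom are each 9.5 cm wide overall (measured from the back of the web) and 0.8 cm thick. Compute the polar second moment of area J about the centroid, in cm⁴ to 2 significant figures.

J ≈ 2100 cm⁴

Treat the section as a set of non-overlapping primitives; coordinates are from the bounding-box lower-left.
Web: 1.2 × 19, A = 22.8 cm², y = 9.5 cm, Ī = 685.9 cm⁴.
Top flange (beyond web): 8.3 × 0.8, A = 6.64 cm², y = 18.6 cm, Ī = 0.3541 cm⁴.
Bottom flange (beyond web): 8.3 × 0.8, A = 6.64 cm², y = 0.4 cm, Ī = 0.3541 cm⁴.
By symmetry the centroid is at mid-height, ȳ = 9.5 cm.
Transfer each piece to the centroidal x-axis using Ī + A·d² with d = y − 9.5:
  web: d = 0 cm → contributes +685.9 cm⁴
  top flange (beyond web): d = 9.1 cm → contributes +550.2 cm⁴
  bottom flange (beyond web): d = -9.1 cm → contributes +550.2 cm⁴
Total I = 1 786 cm⁴.
For the y-axis: x̄ = 2.348 cm.
Repeating about the centroidal y-axis gives I_y = 268.3 cm⁴.
Polar second moment: J = I_x + I_y = 2 055 cm⁴.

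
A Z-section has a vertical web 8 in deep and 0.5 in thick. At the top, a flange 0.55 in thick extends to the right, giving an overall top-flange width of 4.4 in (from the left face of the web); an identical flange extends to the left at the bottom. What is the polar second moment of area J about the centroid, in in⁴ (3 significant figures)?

Break the section into simple shapes (no overlaps), measuring from the bottom-left corner of the bounding box.
Web: 0.5 × 8, A = 4 in², y = 4 in, Ī = 21.333 in⁴.
Top flange (beyond web): 3.9 × 0.55, A = 2.145 in², y = 7.725 in, Ī = 0.054072 in⁴.
Bottom flange (beyond web): 3.9 × 0.55, A = 2.145 in², y = 0.275 in, Ī = 0.054072 in⁴.
Centroid: ȳ = ΣA·y / ΣA = 4 in.
Transfer each piece to the centroidal x-axis using Ī + A·d² with d = y − 4:
  web: d = 0 in → contributes +21.333 in⁴
  top flange (beyond web): d = 3.725 in → contributes +29.817 in⁴
  bottom flange (beyond web): d = -3.725 in → contributes +29.817 in⁴
Total I = 80.968 in⁴.
For the y-axis: x̄ = 4.15 in.
Repeating about the centroidal y-axis gives I_y = 26.285 in⁴.
Polar second moment: J = I_x + I_y = 107.25 in⁴.

J ≈ 107 in⁴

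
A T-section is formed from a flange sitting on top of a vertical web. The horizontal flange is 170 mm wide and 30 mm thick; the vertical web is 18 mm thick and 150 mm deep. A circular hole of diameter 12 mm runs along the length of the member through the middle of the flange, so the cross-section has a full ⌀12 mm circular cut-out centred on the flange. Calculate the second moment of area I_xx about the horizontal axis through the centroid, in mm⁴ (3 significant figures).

Treat the section as a set of non-overlapping primitives; coordinates are from the bounding-box lower-left.
Flange: 170 × 30, A = 5 100 mm², y = 165 mm, Ī = 382 500 mm⁴.
Web: 18 × 150, A = 2 700 mm², y = 75 mm, Ī = 5 062 500 mm⁴.
Hole (subtracted): ⌀12, A = 113.1 mm², y = 165 mm, Ī = 1017.9 mm⁴.
Centroid: ȳ = ΣA·y / ΣA = 133.39 mm.
Transfer each piece to the horizontal axis through the centroid using Ī + A·d² with d = y − 133.39:
  flange: d = 31.612 mm → contributes +5 479 093 mm⁴
  web: d = -58.388 mm → contributes +14 267 161 mm⁴
  hole: d = 31.612 mm → contributes −114 040 mm⁴
Total I = 19 632 215 mm⁴.

I_xx ≈ 1.96 × 10⁷ mm⁴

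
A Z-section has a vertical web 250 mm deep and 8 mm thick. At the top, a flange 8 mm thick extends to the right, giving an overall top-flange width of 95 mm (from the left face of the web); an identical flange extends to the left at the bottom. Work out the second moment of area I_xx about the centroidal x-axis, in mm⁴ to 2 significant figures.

I_xx ≈ 3.1 × 10⁷ mm⁴

Treat the section as a set of non-overlapping primitives; coordinates are from the bounding-box lower-left.
Web: 8 × 250, A = 2 000 mm², y = 125 mm, Ī = 10 416 667 mm⁴.
Top flange (beyond web): 87 × 8, A = 696 mm², y = 246 mm, Ī = 3 712 mm⁴.
Bottom flange (beyond web): 87 × 8, A = 696 mm², y = 4 mm, Ī = 3 712 mm⁴.
Centroid: ȳ = ΣA·y / ΣA = 125 mm.
Transfer each piece to the centroidal x-axis using Ī + A·d² with d = y − 125:
  web: d = 0 mm → contributes +10 416 667 mm⁴
  top flange (beyond web): d = 121 mm → contributes +10 193 848 mm⁴
  bottom flange (beyond web): d = -121 mm → contributes +10 193 848 mm⁴
Total I = 30 804 363 mm⁴.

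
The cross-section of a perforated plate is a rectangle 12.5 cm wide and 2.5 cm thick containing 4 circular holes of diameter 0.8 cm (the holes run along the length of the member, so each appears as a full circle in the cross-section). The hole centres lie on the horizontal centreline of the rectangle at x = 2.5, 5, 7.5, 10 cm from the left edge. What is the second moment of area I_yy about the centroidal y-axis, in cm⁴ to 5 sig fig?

Treat the section as a set of non-overlapping primitives; coordinates are from the bounding-box lower-left.
Plate: 12.5 × 2.5, A = 31.25 cm², x = 6.25 cm, Ī = 406.901 cm⁴.
Hole 1 (subtracted): ⌀0.8, A = 0.5026548 cm², x = 2.5 cm, Ī = 0.02010619 cm⁴.
Hole 2 (subtracted): ⌀0.8, A = 0.5026548 cm², x = 5 cm, Ī = 0.02010619 cm⁴.
Hole 3 (subtracted): ⌀0.8, A = 0.5026548 cm², x = 7.5 cm, Ī = 0.02010619 cm⁴.
Hole 4 (subtracted): ⌀0.8, A = 0.5026548 cm², x = 10 cm, Ī = 0.02010619 cm⁴.
By symmetry the centroid is at mid-width, x̄ = 6.25 cm.
Transfer each piece to the centroidal y-axis using Ī + A·d² with d = x − 6.25:
  plate: d = 0 cm → contributes +406.901 cm⁴
  hole 1: d = -3.75 cm → contributes −7.08869 cm⁴
  hole 2: d = -1.25 cm → contributes −0.8055044 cm⁴
  hole 3: d = 1.25 cm → contributes −0.8055044 cm⁴
  hole 4: d = 3.75 cm → contributes −7.08869 cm⁴
Total I = 391.1127 cm⁴.

I_yy ≈ 391.11 cm⁴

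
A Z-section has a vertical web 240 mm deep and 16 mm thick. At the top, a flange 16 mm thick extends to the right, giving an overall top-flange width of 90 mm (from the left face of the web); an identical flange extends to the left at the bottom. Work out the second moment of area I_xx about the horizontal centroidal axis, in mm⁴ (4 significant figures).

I_xx ≈ 4.819 × 10⁷ mm⁴

Treat the section as a set of non-overlapping primitives; coordinates are from the bounding-box lower-left.
Web: 16 × 240, A = 3 840 mm², y = 120 mm, Ī = 18 432 000 mm⁴.
Top flange (beyond web): 74 × 16, A = 1 184 mm², y = 232 mm, Ī = 25258.7 mm⁴.
Bottom flange (beyond web): 74 × 16, A = 1 184 mm², y = 8 mm, Ī = 25258.7 mm⁴.
Centroid: ȳ = ΣA·y / ΣA = 120 mm.
Transfer each piece to the horizontal centroidal axis using Ī + A·d² with d = y − 120:
  web: d = 0 mm → contributes +18 432 000 mm⁴
  top flange (beyond web): d = 112 mm → contributes +14 877 355 mm⁴
  bottom flange (beyond web): d = -112 mm → contributes +14 877 355 mm⁴
Total I = 48 186 709 mm⁴.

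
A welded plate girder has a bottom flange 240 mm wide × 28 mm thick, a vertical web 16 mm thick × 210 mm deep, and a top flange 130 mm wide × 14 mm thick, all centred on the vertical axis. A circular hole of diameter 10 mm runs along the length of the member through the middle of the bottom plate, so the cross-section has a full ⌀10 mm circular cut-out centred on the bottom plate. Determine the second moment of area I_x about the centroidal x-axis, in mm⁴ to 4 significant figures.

I_x ≈ 1.006 × 10⁸ mm⁴

Split into non-overlapping primitives; take the origin at the lower-left of the bounding box.
Bottom plate: 240 × 28, A = 6 720 mm², y = 14 mm, Ī = 439 040 mm⁴.
Web plate: 16 × 210, A = 3 360 mm², y = 133 mm, Ī = 12 348 000 mm⁴.
Top plate: 130 × 14, A = 1 820 mm², y = 245 mm, Ī = 29726.7 mm⁴.
Hole (subtracted): ⌀10, A = 78.5398 mm², y = 14 mm, Ī = 490.874 mm⁴.
Centroid: ȳ = ΣA·y / ΣA = 83.3874 mm.
Transfer each piece to the centroidal x-axis using Ī + A·d² with d = y − 83.3874:
  bottom plate: d = -69.3874 mm → contributes +32 793 197 mm⁴
  web plate: d = 49.6126 mm → contributes +20 618 349 mm⁴
  top plate: d = 161.613 mm → contributes +47 565 657 mm⁴
  hole: d = -69.3874 mm → contributes −378 629 mm⁴
Total I = 100 598 574 mm⁴.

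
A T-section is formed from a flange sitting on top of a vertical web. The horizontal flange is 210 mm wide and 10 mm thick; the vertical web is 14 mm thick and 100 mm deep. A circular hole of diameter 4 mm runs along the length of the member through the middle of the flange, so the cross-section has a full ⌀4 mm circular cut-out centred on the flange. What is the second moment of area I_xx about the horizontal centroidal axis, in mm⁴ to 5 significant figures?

Treat the section as a set of non-overlapping primitives; coordinates are from the bounding-box lower-left.
Flange: 210 × 10, A = 2 100 mm², y = 105 mm, Ī = 17 500 mm⁴.
Web: 14 × 100, A = 1 400 mm², y = 50 mm, Ī = 1 166 667 mm⁴.
Hole (subtracted): ⌀4, A = 12.56637 mm², y = 105 mm, Ī = 12.56637 mm⁴.
Centroid: ȳ = ΣA·y / ΣA = 82.92073 mm.
Transfer each piece to the horizontal centroidal axis using Ī + A·d² with d = y − 82.92073:
  flange: d = 22.07927 mm → contributes +1 041 238 mm⁴
  web: d = -32.92073 mm → contributes +2 683 951 mm⁴
  hole: d = 22.07927 mm → contributes −6138.601 mm⁴
Total I = 3 719 050 mm⁴.

I_xx ≈ 3.7191 × 10⁶ mm⁴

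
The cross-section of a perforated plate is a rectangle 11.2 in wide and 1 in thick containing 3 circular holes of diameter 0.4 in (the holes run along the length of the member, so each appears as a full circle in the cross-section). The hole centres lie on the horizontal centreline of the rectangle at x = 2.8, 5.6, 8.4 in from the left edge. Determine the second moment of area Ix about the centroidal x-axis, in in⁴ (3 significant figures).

Break the section into simple shapes (no overlaps), measuring from the bottom-left corner of the bounding box.
Plate: 11.2 × 1, A = 11.2 in², y = 0.5 in, Ī = 0.93333 in⁴.
Hole 1 (subtracted): ⌀0.4, A = 0.12566 in², y = 0.5 in, Ī = 0.0012566 in⁴.
Hole 2 (subtracted): ⌀0.4, A = 0.12566 in², y = 0.5 in, Ī = 0.0012566 in⁴.
Hole 3 (subtracted): ⌀0.4, A = 0.12566 in², y = 0.5 in, Ī = 0.0012566 in⁴.
By symmetry the centroid is at mid-height, ȳ = 0.5 in.
All pieces are centred on the centroidal x-axis, so I = ΣĪ (holes subtracted) = 0.92956 in⁴.

Ix ≈ 0.930 in⁴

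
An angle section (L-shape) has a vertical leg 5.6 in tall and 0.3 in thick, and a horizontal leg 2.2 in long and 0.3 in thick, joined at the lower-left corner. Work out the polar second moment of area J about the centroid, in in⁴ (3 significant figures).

J ≈ 8.08 in⁴

Treat the section as a set of non-overlapping primitives; coordinates are from the bounding-box lower-left.
Vertical leg: 0.3 × 5.6, A = 1.68 in², y = 2.8 in, Ī = 4.3904 in⁴.
Horizontal leg (remainder): 1.9 × 0.3, A = 0.57 in², y = 0.15 in, Ī = 0.004275 in⁴.
Centroid: ȳ = ΣA·y / ΣA = 2.1287 in.
Transfer each piece to the centroidal x-axis using Ī + A·d² with d = y − 2.1287:
  vertical leg: d = 0.67133 in → contributes +5.1476 in⁴
  horizontal leg (remainder): d = -1.9787 in → contributes +2.2359 in⁴
Total I = 7.3835 in⁴.
For the y-axis: x̄ = 0.42867 in.
Repeating about the centroidal y-axis gives I_y = 0.69905 in⁴.
Polar second moment: J = I_x + I_y = 8.0825 in⁴.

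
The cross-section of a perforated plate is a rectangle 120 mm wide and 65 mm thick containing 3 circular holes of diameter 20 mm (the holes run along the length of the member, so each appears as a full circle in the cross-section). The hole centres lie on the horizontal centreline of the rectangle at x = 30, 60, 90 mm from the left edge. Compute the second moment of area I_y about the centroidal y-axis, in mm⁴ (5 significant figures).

I_y ≈ 8.7710 × 10⁶ mm⁴

Treat the section as a set of non-overlapping primitives; coordinates are from the bounding-box lower-left.
Plate: 120 × 65, A = 7 800 mm², x = 60 mm, Ī = 9 360 000 mm⁴.
Hole 1 (subtracted): ⌀20, A = 314.1593 mm², x = 30 mm, Ī = 7853.982 mm⁴.
Hole 2 (subtracted): ⌀20, A = 314.1593 mm², x = 60 mm, Ī = 7853.982 mm⁴.
Hole 3 (subtracted): ⌀20, A = 314.1593 mm², x = 90 mm, Ī = 7853.982 mm⁴.
By symmetry the centroid is at mid-width, x̄ = 60 mm.
Transfer each piece to the centroidal y-axis using Ī + A·d² with d = x − 60:
  plate: d = 0 mm → contributes +9 360 000 mm⁴
  hole 1: d = -30 mm → contributes −290597.3 mm⁴
  hole 2: d = 0 mm → contributes −7853.982 mm⁴
  hole 3: d = 30 mm → contributes −290597.3 mm⁴
Total I = 8 770 951 mm⁴.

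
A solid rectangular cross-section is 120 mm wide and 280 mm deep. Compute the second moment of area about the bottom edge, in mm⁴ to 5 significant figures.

The section: 120 × 280, A = 33 600 mm², y = 140 mm, Ī = 219 520 000 mm⁴.
Transfer it to a horizontal axis along the bottom face using Ī + A·d² with d = y − 0:
  the section: d = 140 mm → contributes +878 080 000 mm⁴
Total I = 878 080 000 mm⁴.

I_base ≈ 8.7808 × 10⁸ mm⁴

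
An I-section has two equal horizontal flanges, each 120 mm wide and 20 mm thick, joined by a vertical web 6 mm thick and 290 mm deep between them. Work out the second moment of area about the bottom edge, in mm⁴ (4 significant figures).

Treat the section as a set of non-overlapping primitives; coordinates are from the bounding-box lower-left.
Bottom flange: 120 × 20, A = 2 400 mm², y = 10 mm, Ī = 80 000 mm⁴.
Web: 6 × 290, A = 1 740 mm², y = 165 mm, Ī = 12 194 500 mm⁴.
Top flange: 120 × 20, A = 2 400 mm², y = 320 mm, Ī = 80 000 mm⁴.
Transfer each piece to a horizontal axis along the bottom face using Ī + A·d² with d = y − 0:
  bottom flange: d = 10 mm → contributes +320 000 mm⁴
  web: d = 165 mm → contributes +59 566 000 mm⁴
  top flange: d = 320 mm → contributes +245 840 000 mm⁴
Total I = 305 726 000 mm⁴.

I_base ≈ 3.057 × 10⁸ mm⁴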